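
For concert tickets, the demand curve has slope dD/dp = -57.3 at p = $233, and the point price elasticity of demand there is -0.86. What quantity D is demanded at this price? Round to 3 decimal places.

15524.302

Ed = (dD/dp)·(p/D) ⇒ D = (dD/dp)·p/Ed = (-57.3)·233/(-0.86) = 15524.30232…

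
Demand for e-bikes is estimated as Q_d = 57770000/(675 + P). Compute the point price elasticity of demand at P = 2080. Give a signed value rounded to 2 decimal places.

-0.75

dQ_d/dP = −57770000/(675 + P)² = -7.61131. At P = 2080, Q_d = 20969.1.
Ed = (dQ_d/dP)·(P/Q_d) = (-7.61131) × (2080/20969.1) = -0.7549…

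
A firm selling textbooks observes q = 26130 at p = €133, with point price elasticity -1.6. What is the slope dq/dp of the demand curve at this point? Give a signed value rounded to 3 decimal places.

Ed = (dq/dp)·(p/q) ⇒ dq/dp = Ed·q/p = (-1.6)·26130/133 = -314.34586…

-314.346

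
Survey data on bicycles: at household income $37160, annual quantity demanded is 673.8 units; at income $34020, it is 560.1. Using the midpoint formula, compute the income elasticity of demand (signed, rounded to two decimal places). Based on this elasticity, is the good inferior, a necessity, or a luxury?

2.09; luxury

%ΔQ = (560.1 − 673.8)/[( 673.8 + 560.1)/2] = -113.7/616.95 = -0.184293…
%ΔIncome = (34020 − 37160)/[( 37160 + 34020)/2] = -3140/35590 = -0.088227…
E_income = (-113.7/616.95) / (-3140/35590) = 2.0888…
E_income > 1 ⇒ normal good, luxury.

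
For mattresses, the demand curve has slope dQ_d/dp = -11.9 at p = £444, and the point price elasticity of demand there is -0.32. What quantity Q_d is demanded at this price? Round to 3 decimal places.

Ed = (dQ_d/dp)·(p/Q_d) ⇒ Q_d = (dQ_d/dp)·p/Ed = (-11.9)·444/(-0.32) = 16511.25

16511.250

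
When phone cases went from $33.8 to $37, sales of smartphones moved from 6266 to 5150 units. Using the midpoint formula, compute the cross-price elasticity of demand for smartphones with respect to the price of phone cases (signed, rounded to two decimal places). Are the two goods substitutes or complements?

%ΔQ_{smartphones} = (5150 − 6266)/avg = -1116/5708 = -0.195515…
%ΔP_{phone cases} = (37 − 33.8)/avg = 3.2/35.4 = 0.090395…
E_cross = (-1116/5708) / (3.2/35.4) = -2.1628…
E_cross < 0 ⇒ the goods are complements.

-2.16; complements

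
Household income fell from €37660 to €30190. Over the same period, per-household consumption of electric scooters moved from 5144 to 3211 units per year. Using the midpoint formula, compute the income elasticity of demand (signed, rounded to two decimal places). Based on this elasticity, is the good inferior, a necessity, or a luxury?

%ΔQ = (3211 − 5144)/[( 5144 + 3211)/2] = -1933/4177.5 = -0.462716…
%ΔIncome = (30190 − 37660)/[( 37660 + 30190)/2] = -7470/33925 = -0.220191…
E_income = (-1933/4177.5) / (-7470/33925) = 2.1014…
E_income > 1 ⇒ normal good, luxury.

2.10; luxury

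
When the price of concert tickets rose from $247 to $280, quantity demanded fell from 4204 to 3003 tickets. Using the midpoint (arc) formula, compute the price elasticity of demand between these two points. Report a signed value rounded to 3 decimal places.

-2.661

%ΔQ = (3003 − 4204) / [(4204 + 3003)/2] = -1201/3603.5 = -0.333287…
%ΔP = (280 − 247) / [(247 + 280)/2] = 33/263.5 = 0.125237…
Arc Ed = %ΔQ / %ΔP = (-1201/3603.5) / (33/263.5) = -2.66124…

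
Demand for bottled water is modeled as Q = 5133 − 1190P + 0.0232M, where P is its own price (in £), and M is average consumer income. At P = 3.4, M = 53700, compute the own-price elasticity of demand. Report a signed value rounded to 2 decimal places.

-1.73

At the given values, Q = 5133 − 1190(3.4) + 0.0232(53700) = 2332.84.
∂Q/∂P = −1190.
E = (-1190) × (3.4/2332.84) = -1.7343…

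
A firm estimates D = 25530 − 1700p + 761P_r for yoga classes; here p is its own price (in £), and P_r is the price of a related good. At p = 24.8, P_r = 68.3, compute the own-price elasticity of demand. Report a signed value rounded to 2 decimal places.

-1.19

At the given values, D = 25530 − 1700(24.8) + 761(68.3) = 35346.3.
∂D/∂p = −1700.
E = (-1700) × (24.8/35346.3) = -1.1927…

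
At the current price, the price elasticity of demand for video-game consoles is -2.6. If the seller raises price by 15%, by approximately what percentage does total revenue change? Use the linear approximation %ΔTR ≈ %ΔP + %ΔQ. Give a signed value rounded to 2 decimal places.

%ΔQ ≈ Ed × %ΔP = (-2.6) × (+15%) = -39.0000%
%ΔTR ≈ %ΔP + %ΔQ = (+15%) + (-39.0000%) = -24.0000%

-24.00%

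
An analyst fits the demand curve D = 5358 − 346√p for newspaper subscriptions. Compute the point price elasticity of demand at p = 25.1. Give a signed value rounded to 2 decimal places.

dD/dp = −346/(2√p) = -34.531. At p = 25.1, D = 3624.54.
Ed = (dD/dp)·(p/D) = (-34.531) × (25.1/3624.54) = -0.2391…

-0.24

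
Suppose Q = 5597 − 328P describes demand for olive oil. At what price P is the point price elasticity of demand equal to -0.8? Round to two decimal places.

7.58

Ed = −328P/(5597 − 328P). Set this equal to -0.8:
328P = 0.8·(5597 − 328P) ⇒ 328P(1 + 0.8) = 0.8·5597
P = 0.8·5597 / (328·1.8) = 7.5840…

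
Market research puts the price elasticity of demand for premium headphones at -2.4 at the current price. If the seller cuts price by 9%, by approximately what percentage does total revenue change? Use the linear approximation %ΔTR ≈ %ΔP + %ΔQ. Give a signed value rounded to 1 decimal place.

+12.6%

%ΔQ ≈ Ed × %ΔP = (-2.4) × (-9%) = +21.6000%
%ΔTR ≈ %ΔP + %ΔQ = (-9%) + (+21.6000%) = +12.6000%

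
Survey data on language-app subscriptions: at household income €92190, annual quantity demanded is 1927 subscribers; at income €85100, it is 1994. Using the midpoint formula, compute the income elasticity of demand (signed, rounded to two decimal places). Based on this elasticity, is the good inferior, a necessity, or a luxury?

%ΔQ = (1994 − 1927)/[( 1927 + 1994)/2] = 67/1960.5 = 0.034174…
%ΔIncome = (85100 − 92190)/[( 92190 + 85100)/2] = -7090/88645 = -0.079981…
E_income = (67/1960.5) / (-7090/88645) = -0.4272…
E_income < 0 ⇒ inferior good.

-0.43; inferior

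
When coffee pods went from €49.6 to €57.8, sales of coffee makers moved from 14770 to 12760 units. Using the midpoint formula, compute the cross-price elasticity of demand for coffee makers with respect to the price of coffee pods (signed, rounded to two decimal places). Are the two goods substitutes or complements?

-0.96; complements

%ΔQ_{coffee makers} = (12760 − 14770)/avg = -2010/13765 = -0.146022…
%ΔP_{coffee pods} = (57.8 − 49.6)/avg = 8.2/53.7 = 0.152700…
E_cross = (-2010/13765) / (8.2/53.7) = -0.9562…
E_cross < 0 ⇒ the goods are complements.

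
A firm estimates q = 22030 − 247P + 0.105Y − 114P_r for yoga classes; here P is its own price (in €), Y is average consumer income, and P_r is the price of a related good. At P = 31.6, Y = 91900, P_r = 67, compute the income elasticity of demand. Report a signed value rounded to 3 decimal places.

0.594

At the given values, q = 22030 − 247(31.6) + 0.105(91900) − 114(67) = 16236.3.
∂q/∂Y = 0.105.
E = (0.105) × (91900/16236.3) = 0.59431…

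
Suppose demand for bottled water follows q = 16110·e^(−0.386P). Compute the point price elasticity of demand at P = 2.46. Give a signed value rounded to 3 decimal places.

dq/dP = −0.386·q = -2405.99. At P = 2.46, q = 6233.14.
Ed = (dq/dP)·(P/q) = (-2405.99) × (2.46/6233.14) = -0.94956

-0.950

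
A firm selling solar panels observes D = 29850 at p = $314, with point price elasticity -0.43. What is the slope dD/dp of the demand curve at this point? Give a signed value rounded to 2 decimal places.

-40.88

Ed = (dD/dp)·(p/D) ⇒ dD/dp = Ed·D/p = (-0.43)·29850/314 = -40.8773…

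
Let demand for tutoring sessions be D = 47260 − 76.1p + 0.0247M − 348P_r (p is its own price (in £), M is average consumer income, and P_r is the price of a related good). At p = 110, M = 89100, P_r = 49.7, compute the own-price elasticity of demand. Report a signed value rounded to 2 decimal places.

At the given values, D = 47260 − 76.1(110) + 0.0247(89100) − 348(49.7) = 23794.17.
∂D/∂p = −76.1.
E = (-76.1) × (110/23794.17) = -0.3518…

-0.35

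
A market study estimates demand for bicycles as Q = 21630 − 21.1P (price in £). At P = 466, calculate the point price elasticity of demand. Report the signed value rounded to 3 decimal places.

-0.833

dQ/dP = −21.1. At P = 466, Q = 21630 − 21.1(466) = 11797.4.
Ed = (dQ/dP)·(P/Q) = −21.1 × (466/11797.4) = -0.83345…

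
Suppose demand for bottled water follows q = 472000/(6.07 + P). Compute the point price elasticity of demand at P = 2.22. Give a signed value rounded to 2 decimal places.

dq/dP = −472000/(6.07 + P)² = -6868.04. At P = 2.22, q = 56936.1.
Ed = (dq/dP)·(P/q) = (-6868.04) × (2.22/56936.1) = -0.2677…

-0.27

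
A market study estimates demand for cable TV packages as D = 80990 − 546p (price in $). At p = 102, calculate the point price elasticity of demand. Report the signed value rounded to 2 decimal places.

-2.20

dD/dp = −546. At p = 102, D = 80990 − 546(102) = 25298.
Ed = (dD/dp)·(p/D) = −546 × (102/25298) = -2.2014…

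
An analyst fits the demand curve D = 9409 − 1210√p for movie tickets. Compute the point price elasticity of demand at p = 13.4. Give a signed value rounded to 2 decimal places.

dD/dp = −1210/(2√p) = -165.273. At p = 13.4, D = 4979.67.
Ed = (dD/dp)·(p/D) = (-165.273) × (13.4/4979.67) = -0.4447…

-0.44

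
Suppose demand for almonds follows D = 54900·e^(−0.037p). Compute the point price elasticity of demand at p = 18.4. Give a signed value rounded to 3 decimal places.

-0.681

dD/dp = −0.037·D = -1028.27. At p = 18.4, D = 27791.
Ed = (dD/dp)·(p/D) = (-1028.27) × (18.4/27791) = -0.6808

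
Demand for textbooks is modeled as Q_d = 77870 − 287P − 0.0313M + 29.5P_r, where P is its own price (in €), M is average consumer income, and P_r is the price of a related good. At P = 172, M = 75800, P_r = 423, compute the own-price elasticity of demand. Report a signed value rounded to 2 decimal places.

At the given values, Q_d = 77870 − 287(172) − 0.0313(75800) + 29.5(423) = 38611.96.
∂Q_d/∂P = −287.
E = (-287) × (172/38611.96) = -1.2784…

-1.28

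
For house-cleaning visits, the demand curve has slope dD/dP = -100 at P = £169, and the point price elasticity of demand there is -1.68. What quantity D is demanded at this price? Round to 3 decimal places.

10059.524

Ed = (dD/dP)·(P/D) ⇒ D = (dD/dP)·P/Ed = (-100)·169/(-1.68) = 10059.52380…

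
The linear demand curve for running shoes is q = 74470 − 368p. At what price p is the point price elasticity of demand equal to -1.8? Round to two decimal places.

Ed = −368p/(74470 − 368p). Set this equal to -1.8:
368p = 1.8·(74470 − 368p) ⇒ 368p(1 + 1.8) = 1.8·74470
p = 1.8·74470 / (368·2.8) = 130.0912…

130.09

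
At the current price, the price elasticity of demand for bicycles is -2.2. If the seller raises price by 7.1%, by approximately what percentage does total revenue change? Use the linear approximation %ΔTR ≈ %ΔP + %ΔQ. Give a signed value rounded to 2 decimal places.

-8.52%

%ΔQ ≈ Ed × %ΔP = (-2.2) × (+7.1%) = -15.6200%
%ΔTR ≈ %ΔP + %ΔQ = (+7.1%) + (-15.6200%) = -8.5200%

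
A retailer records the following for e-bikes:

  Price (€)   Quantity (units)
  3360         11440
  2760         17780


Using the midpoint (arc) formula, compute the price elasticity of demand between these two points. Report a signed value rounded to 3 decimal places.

%ΔQ = (17780 − 11440) / [(11440 + 17780)/2] = 6340/14610 = 0.433949…
%ΔP = (2760 − 3360) / [(3360 + 2760)/2] = -600/3060 = -0.196078…
Arc Ed = %ΔQ / %ΔP = (6340/14610) / (-600/3060) = -2.21314…

-2.213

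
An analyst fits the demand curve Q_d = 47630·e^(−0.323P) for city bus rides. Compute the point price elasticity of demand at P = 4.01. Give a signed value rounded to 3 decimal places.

-1.295

dQ_d/dP = −0.323·Q_d = -4212.81. At P = 4.01, Q_d = 13042.8.
Ed = (dQ_d/dP)·(P/Q_d) = (-4212.81) × (4.01/13042.8) = -1.29523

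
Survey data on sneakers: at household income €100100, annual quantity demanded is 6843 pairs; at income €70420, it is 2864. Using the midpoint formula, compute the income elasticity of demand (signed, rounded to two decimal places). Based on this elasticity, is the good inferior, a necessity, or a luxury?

2.36; luxury

%ΔQ = (2864 − 6843)/[( 6843 + 2864)/2] = -3979/4853.5 = -0.819820…
%ΔIncome = (70420 − 100100)/[( 100100 + 70420)/2] = -29680/85260 = -0.348111…
E_income = (-3979/4853.5) / (-29680/85260) = 2.3550…
E_income > 1 ⇒ normal good, luxury.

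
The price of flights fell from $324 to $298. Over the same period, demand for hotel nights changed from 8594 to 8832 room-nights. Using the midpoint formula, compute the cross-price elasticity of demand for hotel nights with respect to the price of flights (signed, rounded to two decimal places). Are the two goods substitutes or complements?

%ΔQ_{hotel nights} = (8832 − 8594)/avg = 238/8713 = 0.027315…
%ΔP_{flights} = (298 − 324)/avg = -26/311 = -0.083601…
E_cross = (238/8713) / (-26/311) = -0.3267…
E_cross < 0 ⇒ the goods are complements.

-0.33; complements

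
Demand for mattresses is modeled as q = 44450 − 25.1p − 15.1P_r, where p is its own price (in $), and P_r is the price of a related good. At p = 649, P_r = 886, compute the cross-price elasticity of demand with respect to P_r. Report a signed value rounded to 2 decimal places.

At the given values, q = 44450 − 25.1(649) − 15.1(886) = 14781.5.
∂q/∂P_r = -15.1.
E = (-15.1) × (886/14781.5) = -0.9050…

-0.91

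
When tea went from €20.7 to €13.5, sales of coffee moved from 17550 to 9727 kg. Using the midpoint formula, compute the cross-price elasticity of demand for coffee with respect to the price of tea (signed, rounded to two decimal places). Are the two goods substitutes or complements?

%ΔQ_{coffee} = (9727 − 17550)/avg = -7823/13638.5 = -0.573596…
%ΔP_{tea} = (13.5 − 20.7)/avg = -7.2/17.1 = -0.421052…
E_cross = (-7823/13638.5) / (-7.2/17.1) = 1.3622…
E_cross > 0 ⇒ the goods are substitutes.

1.36; substitutes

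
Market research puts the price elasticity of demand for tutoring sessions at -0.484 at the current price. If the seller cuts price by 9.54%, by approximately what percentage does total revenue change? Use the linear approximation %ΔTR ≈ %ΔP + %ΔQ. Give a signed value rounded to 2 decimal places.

-4.92%

%ΔQ ≈ Ed × %ΔP = (-0.484) × (-9.54%) = +4.6174%
%ΔTR ≈ %ΔP + %ΔQ = (-9.54%) + (+4.6174%) = -4.9226%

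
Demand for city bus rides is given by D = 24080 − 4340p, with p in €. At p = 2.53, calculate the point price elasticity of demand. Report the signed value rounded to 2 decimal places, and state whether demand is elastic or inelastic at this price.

dD/dp = −4340. At p = 2.53, D = 24080 − 4340(2.53) = 13099.8.
Ed = (dD/dp)·(p/D) = −4340 × (2.53/13099.8) = -0.8381…
|Ed| = 0.84 < 1, so demand is inelastic.

-0.84; inelastic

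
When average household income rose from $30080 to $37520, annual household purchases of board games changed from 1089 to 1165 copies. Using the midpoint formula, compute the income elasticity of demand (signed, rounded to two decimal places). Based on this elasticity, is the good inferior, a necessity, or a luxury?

%ΔQ = (1165 − 1089)/[( 1089 + 1165)/2] = 76/1127 = 0.067435…
%ΔIncome = (37520 − 30080)/[( 30080 + 37520)/2] = 7440/33800 = 0.220118…
E_income = (76/1127) / (7440/33800) = 0.3063…
0 < E_income < 1 ⇒ normal good, necessity.

0.31; necessity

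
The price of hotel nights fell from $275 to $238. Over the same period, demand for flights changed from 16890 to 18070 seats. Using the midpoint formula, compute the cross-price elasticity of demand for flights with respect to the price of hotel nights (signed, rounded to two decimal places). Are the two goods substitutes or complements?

%ΔQ_{flights} = (18070 − 16890)/avg = 1180/17480 = 0.067505…
%ΔP_{hotel nights} = (238 − 275)/avg = -37/256.5 = -0.144249…
E_cross = (1180/17480) / (-37/256.5) = -0.4679…
E_cross < 0 ⇒ the goods are complements.

-0.47; complements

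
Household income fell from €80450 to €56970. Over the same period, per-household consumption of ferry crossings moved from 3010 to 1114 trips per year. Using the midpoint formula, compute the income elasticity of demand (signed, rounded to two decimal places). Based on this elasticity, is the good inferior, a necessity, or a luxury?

%ΔQ = (1114 − 3010)/[( 3010 + 1114)/2] = -1896/2062 = -0.919495…
%ΔIncome = (56970 − 80450)/[( 80450 + 56970)/2] = -23480/68710 = -0.341726…
E_income = (-1896/2062) / (-23480/68710) = 2.6907…
E_income > 1 ⇒ normal good, luxury.

2.69; luxury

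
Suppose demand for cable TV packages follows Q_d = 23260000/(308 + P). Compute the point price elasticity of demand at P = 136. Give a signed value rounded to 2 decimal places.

dQ_d/dP = −23260000/(308 + P)² = -117.99. At P = 136, Q_d = 52387.4.
Ed = (dQ_d/dP)·(P/Q_d) = (-117.99) × (136/52387.4) = -0.3063…

-0.31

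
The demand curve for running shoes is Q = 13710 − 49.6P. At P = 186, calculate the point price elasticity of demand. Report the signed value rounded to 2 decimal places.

dQ/dP = −49.6. At P = 186, Q = 13710 − 49.6(186) = 4484.4.
Ed = (dQ/dP)·(P/Q) = −49.6 × (186/4484.4) = -2.0572…

-2.06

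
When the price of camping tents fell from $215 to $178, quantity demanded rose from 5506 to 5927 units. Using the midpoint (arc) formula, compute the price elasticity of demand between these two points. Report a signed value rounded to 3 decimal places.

-0.391

%ΔQ = (5927 − 5506) / [(5506 + 5927)/2] = 421/5716.5 = 0.073646…
%ΔP = (178 − 215) / [(215 + 178)/2] = -37/196.5 = -0.188295…
Arc Ed = %ΔQ / %ΔP = (421/5716.5) / (-37/196.5) = -0.39112…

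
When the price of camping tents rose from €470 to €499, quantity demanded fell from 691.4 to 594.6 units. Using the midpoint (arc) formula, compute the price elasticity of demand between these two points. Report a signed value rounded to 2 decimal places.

-2.52

%ΔQ = (594.6 − 691.4) / [(691.4 + 594.6)/2] = -96.8/643 = -0.150544…
%ΔP = (499 − 470) / [(470 + 499)/2] = 29/484.5 = 0.059855…
Arc Ed = %ΔQ / %ΔP = (-96.8/643) / (29/484.5) = -2.5151…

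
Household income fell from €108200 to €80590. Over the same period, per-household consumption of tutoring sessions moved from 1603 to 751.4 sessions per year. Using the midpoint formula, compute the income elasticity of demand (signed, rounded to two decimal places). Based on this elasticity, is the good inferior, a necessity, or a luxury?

%ΔQ = (751.4 − 1603)/[( 1603 + 751.4)/2] = -851.6/1177.2 = -0.723411…
%ΔIncome = (80590 − 108200)/[( 108200 + 80590)/2] = -27610/94395 = -0.292494…
E_income = (-851.6/1177.2) / (-27610/94395) = 2.4732…
E_income > 1 ⇒ normal good, luxury.

2.47; luxury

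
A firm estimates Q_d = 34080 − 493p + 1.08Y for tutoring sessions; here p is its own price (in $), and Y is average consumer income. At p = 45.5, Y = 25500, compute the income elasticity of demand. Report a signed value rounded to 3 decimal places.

0.703

At the given values, Q_d = 34080 − 493(45.5) + 1.08(25500) = 39188.5.
∂Q_d/∂Y = 1.08.
E = (1.08) × (25500/39188.5) = 0.70275…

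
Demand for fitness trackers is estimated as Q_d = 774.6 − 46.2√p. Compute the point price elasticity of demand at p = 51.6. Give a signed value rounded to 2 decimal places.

-0.37

dQ_d/dp = −46.2/(2√p) = -3.21579. At p = 51.6, Q_d = 442.731.
Ed = (dQ_d/dp)·(p/Q_d) = (-3.21579) × (51.6/442.731) = -0.3747…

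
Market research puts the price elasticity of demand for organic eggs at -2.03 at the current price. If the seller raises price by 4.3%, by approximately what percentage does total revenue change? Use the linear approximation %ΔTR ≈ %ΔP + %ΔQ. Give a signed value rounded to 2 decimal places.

%ΔQ ≈ Ed × %ΔP = (-2.03) × (+4.3%) = -8.7290%
%ΔTR ≈ %ΔP + %ΔQ = (+4.3%) + (-8.7290%) = -4.4290%

-4.43%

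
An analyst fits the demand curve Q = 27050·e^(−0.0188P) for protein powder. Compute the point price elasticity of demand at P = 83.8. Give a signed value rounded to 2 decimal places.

-1.58

dQ/dP = −0.0188·Q = -105.225. At P = 83.8, Q = 5597.09.
Ed = (dQ/dP)·(P/Q) = (-105.225) × (83.8/5597.09) = -1.5754…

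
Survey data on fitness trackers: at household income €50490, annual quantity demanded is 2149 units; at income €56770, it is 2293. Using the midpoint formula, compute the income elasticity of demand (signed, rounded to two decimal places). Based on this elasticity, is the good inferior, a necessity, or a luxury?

0.55; necessity

%ΔQ = (2293 − 2149)/[( 2149 + 2293)/2] = 144/2221 = 0.064835…
%ΔIncome = (56770 − 50490)/[( 50490 + 56770)/2] = 6280/53630 = 0.117098…
E_income = (144/2221) / (6280/53630) = 0.5536…
0 < E_income < 1 ⇒ normal good, necessity.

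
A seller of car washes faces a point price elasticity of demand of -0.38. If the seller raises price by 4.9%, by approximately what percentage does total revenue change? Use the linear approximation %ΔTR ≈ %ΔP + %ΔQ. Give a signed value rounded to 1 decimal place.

+3.0%

%ΔQ ≈ Ed × %ΔP = (-0.38) × (+4.9%) = -1.8620%
%ΔTR ≈ %ΔP + %ΔQ = (+4.9%) + (-1.8620%) = +3.0380%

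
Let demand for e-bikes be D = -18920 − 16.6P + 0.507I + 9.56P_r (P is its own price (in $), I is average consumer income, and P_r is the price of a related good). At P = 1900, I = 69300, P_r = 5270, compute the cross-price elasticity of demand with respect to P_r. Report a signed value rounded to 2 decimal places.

1.44

At the given values, D = -18920 − 16.6(1900) + 0.507(69300) + 9.56(5270) = 35056.3.
∂D/∂P_r = 9.56.
E = (9.56) × (5270/35056.3) = 1.4371…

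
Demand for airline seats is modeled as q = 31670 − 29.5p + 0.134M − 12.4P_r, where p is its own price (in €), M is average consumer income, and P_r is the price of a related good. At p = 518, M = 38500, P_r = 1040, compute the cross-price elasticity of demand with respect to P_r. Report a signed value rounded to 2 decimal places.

At the given values, q = 31670 − 29.5(518) + 0.134(38500) − 12.4(1040) = 8652.
∂q/∂P_r = -12.4.
E = (-12.4) × (1040/8652) = -1.4905…

-1.49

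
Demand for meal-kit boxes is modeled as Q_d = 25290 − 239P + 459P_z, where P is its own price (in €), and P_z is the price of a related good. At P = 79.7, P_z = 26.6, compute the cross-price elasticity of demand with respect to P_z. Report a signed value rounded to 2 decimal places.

At the given values, Q_d = 25290 − 239(79.7) + 459(26.6) = 18451.1.
∂Q_d/∂P_z = 459.
E = (459) × (26.6/18451.1) = 0.6617…

0.66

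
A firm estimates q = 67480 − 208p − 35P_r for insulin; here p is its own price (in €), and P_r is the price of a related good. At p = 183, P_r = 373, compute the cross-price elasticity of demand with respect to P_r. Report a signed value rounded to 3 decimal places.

At the given values, q = 67480 − 208(183) − 35(373) = 16361.
∂q/∂P_r = -35.
E = (-35) × (373/16361) = -0.79793…

-0.798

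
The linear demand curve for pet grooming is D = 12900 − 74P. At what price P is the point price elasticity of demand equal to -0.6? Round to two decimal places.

65.37

Ed = −74P/(12900 − 74P). Set this equal to -0.6:
74P = 0.6·(12900 − 74P) ⇒ 74P(1 + 0.6) = 0.6·12900
P = 0.6·12900 / (74·1.6) = 65.3716…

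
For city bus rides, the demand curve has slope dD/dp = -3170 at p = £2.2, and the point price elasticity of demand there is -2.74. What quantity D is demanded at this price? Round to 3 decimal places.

2545.255

Ed = (dD/dp)·(p/D) ⇒ D = (dD/dp)·p/Ed = (-3170)·2.2/(-2.74) = 2545.25547…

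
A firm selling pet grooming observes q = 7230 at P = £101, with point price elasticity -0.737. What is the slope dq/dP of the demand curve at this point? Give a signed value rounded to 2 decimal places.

Ed = (dq/dP)·(P/q) ⇒ dq/dP = Ed·q/P = (-0.737)·7230/101 = -52.7575…

-52.76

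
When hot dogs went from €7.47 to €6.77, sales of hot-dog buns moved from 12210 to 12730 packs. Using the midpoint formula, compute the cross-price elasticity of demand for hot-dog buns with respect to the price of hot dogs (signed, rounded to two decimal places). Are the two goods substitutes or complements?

%ΔQ_{hot-dog buns} = (12730 − 12210)/avg = 520/12470 = 0.041700…
%ΔP_{hot dogs} = (6.77 − 7.47)/avg = -0.7/7.12 = -0.098314…
E_cross = (520/12470) / (-0.7/7.12) = -0.4241…
E_cross < 0 ⇒ the goods are complements.

-0.42; complements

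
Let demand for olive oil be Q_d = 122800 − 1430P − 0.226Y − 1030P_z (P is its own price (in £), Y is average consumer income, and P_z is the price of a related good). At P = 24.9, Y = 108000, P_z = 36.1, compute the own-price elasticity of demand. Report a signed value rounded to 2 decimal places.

-1.39

At the given values, Q_d = 122800 − 1430(24.9) − 0.226(108000) − 1030(36.1) = 25602.
∂Q_d/∂P = −1430.
E = (-1430) × (24.9/25602) = -1.3907…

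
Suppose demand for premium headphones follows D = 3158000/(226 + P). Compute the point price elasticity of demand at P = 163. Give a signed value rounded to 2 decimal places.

-0.42

dD/dP = −3158000/(226 + P)² = -20.8695. At P = 163, D = 8118.25.
Ed = (dD/dP)·(P/D) = (-20.8695) × (163/8118.25) = -0.4190…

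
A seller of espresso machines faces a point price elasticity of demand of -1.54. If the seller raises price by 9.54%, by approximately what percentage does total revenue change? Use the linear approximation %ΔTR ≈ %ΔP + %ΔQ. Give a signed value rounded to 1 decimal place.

-5.2%

%ΔQ ≈ Ed × %ΔP = (-1.54) × (+9.54%) = -14.6916%
%ΔTR ≈ %ΔP + %ΔQ = (+9.54%) + (-14.6916%) = -5.1516%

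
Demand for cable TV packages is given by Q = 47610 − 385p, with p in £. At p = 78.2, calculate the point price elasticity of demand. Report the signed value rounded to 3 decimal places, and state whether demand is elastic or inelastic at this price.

-1.720; elastic

dQ/dp = −385. At p = 78.2, Q = 47610 − 385(78.2) = 17503.
Ed = (dQ/dp)·(p/Q) = −385 × (78.2/17503) = -1.72010…
|Ed| = 1.720 > 1, so demand is elastic.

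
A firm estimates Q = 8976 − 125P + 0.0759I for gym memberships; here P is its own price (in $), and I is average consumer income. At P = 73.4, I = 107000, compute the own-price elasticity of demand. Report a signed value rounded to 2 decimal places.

-1.16

At the given values, Q = 8976 − 125(73.4) + 0.0759(107000) = 7922.3.
∂Q/∂P = −125.
E = (-125) × (73.4/7922.3) = -1.1581…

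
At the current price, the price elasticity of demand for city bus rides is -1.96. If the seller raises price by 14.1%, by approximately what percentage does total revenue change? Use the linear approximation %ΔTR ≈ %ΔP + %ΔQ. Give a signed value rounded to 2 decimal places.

-13.54%

%ΔQ ≈ Ed × %ΔP = (-1.96) × (+14.1%) = -27.6360%
%ΔTR ≈ %ΔP + %ΔQ = (+14.1%) + (-27.6360%) = -13.5360%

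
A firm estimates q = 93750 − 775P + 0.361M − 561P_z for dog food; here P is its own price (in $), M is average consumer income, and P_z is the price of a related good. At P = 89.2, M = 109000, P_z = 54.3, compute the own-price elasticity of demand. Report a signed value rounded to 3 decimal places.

-2.063

At the given values, q = 93750 − 775(89.2) + 0.361(109000) − 561(54.3) = 33506.7.
∂q/∂P = −775.
E = (-775) × (89.2/33506.7) = -2.06316…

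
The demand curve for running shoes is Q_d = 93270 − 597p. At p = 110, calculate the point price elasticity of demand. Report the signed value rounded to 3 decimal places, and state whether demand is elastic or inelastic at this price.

-2.379; elastic

dQ_d/dp = −597. At p = 110, Q_d = 93270 − 597(110) = 27600.
Ed = (dQ_d/dp)·(p/Q_d) = −597 × (110/27600) = -2.37934…
|Ed| = 2.379 > 1, so demand is elastic.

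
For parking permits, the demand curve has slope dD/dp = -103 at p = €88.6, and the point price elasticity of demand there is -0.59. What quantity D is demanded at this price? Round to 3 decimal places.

Ed = (dD/dp)·(p/D) ⇒ D = (dD/dp)·p/Ed = (-103)·88.6/(-0.59) = 15467.45762…

15467.458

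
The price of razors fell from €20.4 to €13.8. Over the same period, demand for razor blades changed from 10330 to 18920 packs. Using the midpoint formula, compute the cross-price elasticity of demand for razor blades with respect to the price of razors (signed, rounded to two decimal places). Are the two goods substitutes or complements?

-1.52; complements

%ΔQ_{razor blades} = (18920 − 10330)/avg = 8590/14625 = 0.587350…
%ΔP_{razors} = (13.8 − 20.4)/avg = -6.6/17.1 = -0.385964…
E_cross = (8590/14625) / (-6.6/17.1) = -1.5217…
E_cross < 0 ⇒ the goods are complements.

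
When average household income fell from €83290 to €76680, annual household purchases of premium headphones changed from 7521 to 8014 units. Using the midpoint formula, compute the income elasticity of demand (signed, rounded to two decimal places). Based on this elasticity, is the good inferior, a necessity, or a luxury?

-0.77; inferior

%ΔQ = (8014 − 7521)/[( 7521 + 8014)/2] = 493/7767.5 = 0.063469…
%ΔIncome = (76680 − 83290)/[( 83290 + 76680)/2] = -6610/79985 = -0.082640…
E_income = (493/7767.5) / (-6610/79985) = -0.7680…
E_income < 0 ⇒ inferior good.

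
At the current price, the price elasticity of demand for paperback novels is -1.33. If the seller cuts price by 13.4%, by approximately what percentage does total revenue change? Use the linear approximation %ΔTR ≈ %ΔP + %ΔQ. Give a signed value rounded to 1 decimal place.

%ΔQ ≈ Ed × %ΔP = (-1.33) × (-13.4%) = +17.8220%
%ΔTR ≈ %ΔP + %ΔQ = (-13.4%) + (+17.8220%) = +4.4220%

+4.4%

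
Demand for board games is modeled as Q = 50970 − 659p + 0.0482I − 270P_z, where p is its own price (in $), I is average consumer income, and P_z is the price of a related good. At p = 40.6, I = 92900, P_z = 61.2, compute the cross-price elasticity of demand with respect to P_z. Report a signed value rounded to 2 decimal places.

At the given values, Q = 50970 − 659(40.6) + 0.0482(92900) − 270(61.2) = 12168.38.
∂Q/∂P_z = -270.
E = (-270) × (61.2/12168.38) = -1.3579…

-1.36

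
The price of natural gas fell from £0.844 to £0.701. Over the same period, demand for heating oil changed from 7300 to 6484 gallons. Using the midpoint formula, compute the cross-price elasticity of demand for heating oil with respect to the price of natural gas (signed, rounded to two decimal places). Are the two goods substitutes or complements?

0.64; substitutes

%ΔQ_{heating oil} = (6484 − 7300)/avg = -816/6892 = -0.118398…
%ΔP_{natural gas} = (0.701 − 0.844)/avg = -0.143/0.7725 = -0.185113…
E_cross = (-816/6892) / (-0.143/0.7725) = 0.6395…
E_cross > 0 ⇒ the goods are substitutes.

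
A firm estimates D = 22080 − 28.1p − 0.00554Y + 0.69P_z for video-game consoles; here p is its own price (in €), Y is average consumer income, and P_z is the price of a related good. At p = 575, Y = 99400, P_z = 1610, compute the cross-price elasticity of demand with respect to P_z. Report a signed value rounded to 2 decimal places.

At the given values, D = 22080 − 28.1(575) − 0.00554(99400) + 0.69(1610) = 6482.724.
∂D/∂P_z = 0.69.
E = (0.69) × (1610/6482.724) = 0.1713…

0.17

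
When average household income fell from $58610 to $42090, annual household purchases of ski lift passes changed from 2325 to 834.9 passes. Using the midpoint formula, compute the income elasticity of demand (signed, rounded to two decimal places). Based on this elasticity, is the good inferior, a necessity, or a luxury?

%ΔQ = (834.9 − 2325)/[( 2325 + 834.9)/2] = -1490.1/1579.95 = -0.943131…
%ΔIncome = (42090 − 58610)/[( 58610 + 42090)/2] = -16520/50350 = -0.328103…
E_income = (-1490.1/1579.95) / (-16520/50350) = 2.8744…
E_income > 1 ⇒ normal good, luxury.

2.87; luxury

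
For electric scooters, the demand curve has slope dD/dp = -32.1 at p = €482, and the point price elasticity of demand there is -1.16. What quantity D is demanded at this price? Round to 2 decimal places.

13338.10

Ed = (dD/dp)·(p/D) ⇒ D = (dD/dp)·p/Ed = (-32.1)·482/(-1.16) = 13338.1034…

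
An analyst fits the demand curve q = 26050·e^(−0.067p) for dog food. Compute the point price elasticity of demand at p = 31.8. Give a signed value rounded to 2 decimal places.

-2.13

dq/dp = −0.067·q = -207.288. At p = 31.8, q = 3093.85.
Ed = (dq/dp)·(p/q) = (-207.288) × (31.8/3093.85) = -2.1306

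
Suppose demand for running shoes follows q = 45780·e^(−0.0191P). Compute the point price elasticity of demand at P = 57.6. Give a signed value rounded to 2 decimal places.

dq/dP = −0.0191·q = -291.015. At P = 57.6, q = 15236.4.
Ed = (dq/dP)·(P/q) = (-291.015) × (57.6/15236.4) = -1.1001…

-1.10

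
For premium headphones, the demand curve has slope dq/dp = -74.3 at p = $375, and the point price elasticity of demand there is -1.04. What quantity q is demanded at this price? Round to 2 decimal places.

26790.87

Ed = (dq/dp)·(p/q) ⇒ q = (dq/dp)·p/Ed = (-74.3)·375/(-1.04) = 26790.8653…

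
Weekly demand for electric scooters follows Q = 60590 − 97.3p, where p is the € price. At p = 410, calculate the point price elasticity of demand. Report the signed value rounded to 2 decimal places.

dQ/dp = −97.3. At p = 410, Q = 60590 − 97.3(410) = 20697.
Ed = (dQ/dp)·(p/Q) = −97.3 × (410/20697) = -1.9274…

-1.93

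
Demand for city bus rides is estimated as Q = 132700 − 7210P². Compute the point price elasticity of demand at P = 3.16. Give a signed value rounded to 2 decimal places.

-2.37

dQ/dP = −2·7210·P = -45567.2. At P = 3.16, Q = 60703.824.
Ed = (dQ/dP)·(P/Q) = (-45567.2) × (3.16/60703.824) = -2.3720…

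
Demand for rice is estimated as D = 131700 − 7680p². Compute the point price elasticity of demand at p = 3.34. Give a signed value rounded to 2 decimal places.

dD/dp = −2·7680·p = -51302.4. At p = 3.34, D = 46024.992.
Ed = (dD/dp)·(p/D) = (-51302.4) × (3.34/46024.992) = -3.7229…

-3.72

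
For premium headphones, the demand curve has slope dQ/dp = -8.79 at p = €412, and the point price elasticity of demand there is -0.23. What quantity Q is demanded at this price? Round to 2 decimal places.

Ed = (dQ/dp)·(p/Q) ⇒ Q = (dQ/dp)·p/Ed = (-8.79)·412/(-0.23) = 15745.5652…

15745.57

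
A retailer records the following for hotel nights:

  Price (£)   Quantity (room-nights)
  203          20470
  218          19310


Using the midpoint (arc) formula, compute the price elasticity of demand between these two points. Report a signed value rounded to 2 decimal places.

%ΔQ = (19310 − 20470) / [(20470 + 19310)/2] = -1160/19890 = -0.058320…
%ΔP = (218 − 203) / [(203 + 218)/2] = 15/210.5 = 0.071258…
Arc Ed = %ΔQ / %ΔP = (-1160/19890) / (15/210.5) = -0.8184…

-0.82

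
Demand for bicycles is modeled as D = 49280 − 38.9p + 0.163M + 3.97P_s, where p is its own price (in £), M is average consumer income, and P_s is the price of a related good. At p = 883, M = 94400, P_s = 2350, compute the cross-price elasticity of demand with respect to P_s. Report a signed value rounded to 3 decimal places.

0.235

At the given values, D = 49280 − 38.9(883) + 0.163(94400) + 3.97(2350) = 39648.
∂D/∂P_s = 3.97.
E = (3.97) × (2350/39648) = 0.23530…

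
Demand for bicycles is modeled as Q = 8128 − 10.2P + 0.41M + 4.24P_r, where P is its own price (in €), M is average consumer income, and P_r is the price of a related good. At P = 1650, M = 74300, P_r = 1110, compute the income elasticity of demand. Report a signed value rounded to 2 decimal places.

At the given values, Q = 8128 − 10.2(1650) + 0.41(74300) + 4.24(1110) = 26467.4.
∂Q/∂M = 0.41.
E = (0.41) × (74300/26467.4) = 1.1509…

1.15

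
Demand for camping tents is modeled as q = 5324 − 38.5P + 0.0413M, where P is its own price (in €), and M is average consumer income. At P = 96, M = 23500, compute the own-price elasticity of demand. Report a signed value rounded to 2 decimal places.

At the given values, q = 5324 − 38.5(96) + 0.0413(23500) = 2598.55.
∂q/∂P = −38.5.
E = (-38.5) × (96/2598.55) = -1.4223…

-1.42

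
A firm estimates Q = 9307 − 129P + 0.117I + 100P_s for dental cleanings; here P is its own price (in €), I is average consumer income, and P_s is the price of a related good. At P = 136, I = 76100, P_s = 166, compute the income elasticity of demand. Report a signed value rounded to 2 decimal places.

At the given values, Q = 9307 − 129(136) + 0.117(76100) + 100(166) = 17266.7.
∂Q/∂I = 0.117.
E = (0.117) × (76100/17266.7) = 0.5156…

0.52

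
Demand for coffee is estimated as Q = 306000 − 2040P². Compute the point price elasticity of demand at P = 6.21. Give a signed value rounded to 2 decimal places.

dQ/dP = −2·2040·P = -25336.8. At P = 6.21, Q = 227329.236.
Ed = (dQ/dP)·(P/Q) = (-25336.8) × (6.21/227329.236) = -0.6921…

-0.69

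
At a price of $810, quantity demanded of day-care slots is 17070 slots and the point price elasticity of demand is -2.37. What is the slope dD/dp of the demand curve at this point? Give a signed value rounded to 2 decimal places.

-49.95

Ed = (dD/dp)·(p/D) ⇒ dD/dp = Ed·D/p = (-2.37)·17070/810 = -49.9455…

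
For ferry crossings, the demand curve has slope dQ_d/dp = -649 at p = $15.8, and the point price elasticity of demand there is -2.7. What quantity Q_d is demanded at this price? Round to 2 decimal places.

Ed = (dQ_d/dp)·(p/Q_d) ⇒ Q_d = (dQ_d/dp)·p/Ed = (-649)·15.8/(-2.7) = 3797.8518…

3797.85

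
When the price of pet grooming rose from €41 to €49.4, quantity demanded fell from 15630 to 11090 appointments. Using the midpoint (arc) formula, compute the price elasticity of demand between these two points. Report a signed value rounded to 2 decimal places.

-1.83

%ΔQ = (11090 − 15630) / [(15630 + 11090)/2] = -4540/13360 = -0.339820…
%ΔP = (49.4 − 41) / [(41 + 49.4)/2] = 8.4/45.2 = 0.185840…
Arc Ed = %ΔQ / %ΔP = (-4540/13360) / (8.4/45.2) = -1.8285…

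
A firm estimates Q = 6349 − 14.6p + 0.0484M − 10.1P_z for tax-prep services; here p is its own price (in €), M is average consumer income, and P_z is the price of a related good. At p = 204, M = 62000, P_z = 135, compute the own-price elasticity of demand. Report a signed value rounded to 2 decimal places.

-0.59

At the given values, Q = 6349 − 14.6(204) + 0.0484(62000) − 10.1(135) = 5007.9.
∂Q/∂p = −14.6.
E = (-14.6) × (204/5007.9) = -0.5947…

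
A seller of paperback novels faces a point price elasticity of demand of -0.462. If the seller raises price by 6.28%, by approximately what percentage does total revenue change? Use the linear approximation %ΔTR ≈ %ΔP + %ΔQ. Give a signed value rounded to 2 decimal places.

+3.38%

%ΔQ ≈ Ed × %ΔP = (-0.462) × (+6.28%) = -2.9014%
%ΔTR ≈ %ΔP + %ΔQ = (+6.28%) + (-2.9014%) = +3.3786%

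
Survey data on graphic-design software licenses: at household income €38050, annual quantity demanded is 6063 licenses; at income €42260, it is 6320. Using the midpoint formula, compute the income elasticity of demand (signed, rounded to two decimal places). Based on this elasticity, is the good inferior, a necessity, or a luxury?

0.40; necessity

%ΔQ = (6320 − 6063)/[( 6063 + 6320)/2] = 257/6191.5 = 0.041508…
%ΔIncome = (42260 − 38050)/[( 38050 + 42260)/2] = 4210/40155 = 0.104843…
E_income = (257/6191.5) / (4210/40155) = 0.3959…
0 < E_income < 1 ⇒ normal good, necessity.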